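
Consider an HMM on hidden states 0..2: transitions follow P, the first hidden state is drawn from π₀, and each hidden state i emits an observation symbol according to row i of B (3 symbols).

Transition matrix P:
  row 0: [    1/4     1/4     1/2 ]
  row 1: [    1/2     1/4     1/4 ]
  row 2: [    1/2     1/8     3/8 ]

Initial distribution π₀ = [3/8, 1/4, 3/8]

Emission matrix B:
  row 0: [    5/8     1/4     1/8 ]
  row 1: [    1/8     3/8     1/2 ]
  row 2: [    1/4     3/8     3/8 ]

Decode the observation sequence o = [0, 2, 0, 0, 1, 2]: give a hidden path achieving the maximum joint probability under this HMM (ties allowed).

path = [0, 2, 0, 0, 2, 2]

t=0: δ = [2.344e-01, 3.125e-02, 9.375e-02]  (obs o_0=0)
t=1: δ = [7.324e-03, 2.930e-02, 4.395e-02]  ψ = [0, 0, 0]  (obs o_1=2)
t=2: δ = [1.373e-02, 9.155e-04, 4.120e-03]  ψ = [2, 1, 2]  (obs o_2=0)
t=3: δ = [2.146e-03, 4.292e-04, 1.717e-03]  ψ = [0, 0, 0]  (obs o_3=0)
t=4: δ = [2.146e-04, 2.012e-04, 4.023e-04]  ψ = [2, 0, 0]  (obs o_4=1)
t=5: δ = [2.515e-05, 2.682e-05, 5.658e-05]  ψ = [2, 0, 2]  (obs o_5=2)
backtrack: best end state = 2; path = [0, 2, 0, 0, 2, 2]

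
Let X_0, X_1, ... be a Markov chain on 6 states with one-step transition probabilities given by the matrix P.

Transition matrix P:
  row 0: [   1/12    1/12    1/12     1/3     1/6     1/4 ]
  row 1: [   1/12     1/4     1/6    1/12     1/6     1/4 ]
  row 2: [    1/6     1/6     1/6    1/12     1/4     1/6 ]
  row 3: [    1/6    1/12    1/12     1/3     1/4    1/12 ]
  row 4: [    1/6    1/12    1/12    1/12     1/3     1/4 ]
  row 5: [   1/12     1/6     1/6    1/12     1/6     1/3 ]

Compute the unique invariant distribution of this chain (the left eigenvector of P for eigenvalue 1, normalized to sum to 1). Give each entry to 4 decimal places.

π = [0.1254, 0.1358, 0.1245, 0.1529, 0.2277, 0.2336]

Balance equations π_j = Σ_i π_i·P[i][j]:
  π_0 = 1/12·π_0 + 1/12·π_1 + 1/6·π_2 + 1/6·π_3 + 1/6·π_4 + 1/12·π_5
  π_1 = 1/12·π_0 + 1/4·π_1 + 1/6·π_2 + 1/12·π_3 + 1/12·π_4 + 1/6·π_5
  π_2 = 1/12·π_0 + 1/6·π_1 + 1/6·π_2 + 1/12·π_3 + 1/12·π_4 + 1/6·π_5
  π_3 = 1/3·π_0 + 1/12·π_1 + 1/12·π_2 + 1/3·π_3 + 1/12·π_4 + 1/12·π_5
  π_4 = 1/6·π_0 + 1/6·π_1 + 1/4·π_2 + 1/4·π_3 + 1/3·π_4 + 1/6·π_5
  normalize: π_0 + π_1 + π_2 + π_3 + π_4 + π_5 = 1
Solving the linear system gives exactly π = [73/582, 1594/11737, 797/6402, 89/582, 243/1067, 16451/70422].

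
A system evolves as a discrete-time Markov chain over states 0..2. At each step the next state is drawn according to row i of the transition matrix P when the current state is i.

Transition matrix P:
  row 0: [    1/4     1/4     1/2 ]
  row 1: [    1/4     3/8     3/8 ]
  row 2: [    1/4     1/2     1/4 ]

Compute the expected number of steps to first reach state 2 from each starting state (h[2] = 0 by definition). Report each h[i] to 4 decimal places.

First-step conditioning: h[2] = 0; for i ≠ 2, h[i] = 1 + Σ_k P[i][k]·h[k].
  h[0] = 1 + 1/4·h[0] + 1/4·h[1]
  h[1] = 1 + 1/4·h[0] + 3/8·h[1]
Solving the 2×2 linear system over states ≠ 2 gives exactly h = [28/13, 32/13, 0] (h[2] = 0 is the target).

h = [2.1538, 2.4615, 0.0000]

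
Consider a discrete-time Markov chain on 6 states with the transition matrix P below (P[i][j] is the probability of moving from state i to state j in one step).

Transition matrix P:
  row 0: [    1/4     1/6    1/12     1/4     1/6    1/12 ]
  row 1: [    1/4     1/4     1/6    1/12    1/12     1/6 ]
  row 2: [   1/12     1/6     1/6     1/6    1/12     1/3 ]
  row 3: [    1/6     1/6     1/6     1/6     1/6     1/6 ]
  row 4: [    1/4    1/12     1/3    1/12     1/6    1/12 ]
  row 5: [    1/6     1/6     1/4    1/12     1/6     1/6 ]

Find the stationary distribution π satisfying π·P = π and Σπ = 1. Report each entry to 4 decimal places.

π = [0.1926, 0.1694, 0.1876, 0.1430, 0.1369, 0.1705]

Balance equations π_j = Σ_i π_i·P[i][j]:
  π_0 = 1/4·π_0 + 1/4·π_1 + 1/12·π_2 + 1/6·π_3 + 1/4·π_4 + 1/6·π_5
  π_1 = 1/6·π_0 + 1/4·π_1 + 1/6·π_2 + 1/6·π_3 + 1/12·π_4 + 1/6·π_5
  π_2 = 1/12·π_0 + 1/6·π_1 + 1/6·π_2 + 1/6·π_3 + 1/3·π_4 + 1/4·π_5
  π_3 = 1/4·π_0 + 1/12·π_1 + 1/6·π_2 + 1/6·π_3 + 1/12·π_4 + 1/12·π_5
  π_4 = 1/6·π_0 + 1/12·π_1 + 1/12·π_2 + 1/6·π_3 + 1/6·π_4 + 1/6·π_5
  normalize: π_0 + π_1 + π_2 + π_3 + π_4 + π_5 = 1
Solving the linear system gives exactly π = [6599/34262, 5803/34262, 6429/34262, 4899/34262, 4691/34262, 5841/34262].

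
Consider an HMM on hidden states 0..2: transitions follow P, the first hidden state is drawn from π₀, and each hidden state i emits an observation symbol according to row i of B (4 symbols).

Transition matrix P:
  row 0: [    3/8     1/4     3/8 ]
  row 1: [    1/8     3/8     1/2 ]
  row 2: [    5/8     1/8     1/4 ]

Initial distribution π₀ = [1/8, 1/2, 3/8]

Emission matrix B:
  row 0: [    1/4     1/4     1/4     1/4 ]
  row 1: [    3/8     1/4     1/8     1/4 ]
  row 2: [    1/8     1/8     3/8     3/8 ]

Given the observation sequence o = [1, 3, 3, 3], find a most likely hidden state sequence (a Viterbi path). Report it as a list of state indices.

path = [1, 2, 0, 2]

t=0: δ = [3.125e-02, 1.250e-01, 4.688e-02]  (obs o_0=1)
t=1: δ = [7.324e-03, 1.172e-02, 2.344e-02]  ψ = [2, 1, 1]  (obs o_1=3)
t=2: δ = [3.662e-03, 1.099e-03, 2.197e-03]  ψ = [2, 1, 1]  (obs o_2=3)
t=3: δ = [3.433e-04, 2.289e-04, 5.150e-04]  ψ = [0, 0, 0]  (obs o_3=3)
backtrack: best end state = 2; path = [1, 2, 0, 2]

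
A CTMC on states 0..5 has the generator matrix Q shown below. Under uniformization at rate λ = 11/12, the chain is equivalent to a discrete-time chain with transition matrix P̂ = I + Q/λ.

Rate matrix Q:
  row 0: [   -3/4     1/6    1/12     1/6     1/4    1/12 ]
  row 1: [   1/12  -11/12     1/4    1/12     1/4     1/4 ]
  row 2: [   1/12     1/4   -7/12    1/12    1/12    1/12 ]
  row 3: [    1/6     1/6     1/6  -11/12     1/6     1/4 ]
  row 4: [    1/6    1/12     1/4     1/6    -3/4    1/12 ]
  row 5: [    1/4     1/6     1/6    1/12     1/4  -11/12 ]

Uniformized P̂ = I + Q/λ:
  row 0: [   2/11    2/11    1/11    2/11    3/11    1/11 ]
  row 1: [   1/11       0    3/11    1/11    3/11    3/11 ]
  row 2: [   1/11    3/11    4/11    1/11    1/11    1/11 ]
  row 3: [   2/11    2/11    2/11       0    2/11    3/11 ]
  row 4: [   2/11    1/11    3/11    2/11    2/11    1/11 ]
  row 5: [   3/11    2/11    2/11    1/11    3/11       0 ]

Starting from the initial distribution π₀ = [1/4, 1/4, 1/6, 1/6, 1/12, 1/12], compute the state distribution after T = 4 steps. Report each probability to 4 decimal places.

π = [0.1572, 0.1572, 0.2443, 0.1130, 0.1999, 0.1284]

t=0: π = [0.2500, 0.2500, 0.1667, 0.1667, 0.0833, 0.0833]
t=1: π = [0.1515, 0.1439, 0.2197, 0.1061, 0.2197, 0.1591]
t=2: π = [0.1632, 0.1556, 0.2410, 0.1150, 0.2032, 0.1219]
t=3: π = [0.1568, 0.1570, 0.2434, 0.1138, 0.2000, 0.1290]
t=4: π = [0.1572, 0.1572, 0.2443, 0.1130, 0.1999, 0.1284]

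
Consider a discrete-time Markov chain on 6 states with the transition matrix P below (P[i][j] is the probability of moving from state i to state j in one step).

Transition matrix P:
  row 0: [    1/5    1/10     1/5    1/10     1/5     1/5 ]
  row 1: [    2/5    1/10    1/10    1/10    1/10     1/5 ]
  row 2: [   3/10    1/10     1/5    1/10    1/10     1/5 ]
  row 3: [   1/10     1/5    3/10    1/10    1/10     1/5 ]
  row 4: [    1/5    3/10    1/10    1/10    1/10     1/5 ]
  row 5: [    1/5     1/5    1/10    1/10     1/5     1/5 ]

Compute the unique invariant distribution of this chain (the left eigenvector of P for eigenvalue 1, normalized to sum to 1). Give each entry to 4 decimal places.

π = [0.2377, 0.1588, 0.1597, 0.1000, 0.1438, 0.2000]

Balance equations π_j = Σ_i π_i·P[i][j]:
  π_0 = 1/5·π_0 + 2/5·π_1 + 3/10·π_2 + 1/10·π_3 + 1/5·π_4 + 1/5·π_5
  π_1 = 1/10·π_0 + 1/10·π_1 + 1/10·π_2 + 1/5·π_3 + 3/10·π_4 + 1/5·π_5
  π_2 = 1/5·π_0 + 1/10·π_1 + 1/5·π_2 + 3/10·π_3 + 1/10·π_4 + 1/10·π_5
  π_3 = 1/10·π_0 + 1/10·π_1 + 1/10·π_2 + 1/10·π_3 + 1/10·π_4 + 1/10·π_5
  π_4 = 1/5·π_0 + 1/10·π_1 + 1/10·π_2 + 1/10·π_3 + 1/10·π_4 + 1/5·π_5
  normalize: π_0 + π_1 + π_2 + π_3 + π_4 + π_5 = 1
Solving the linear system gives exactly π = [1317/5540, 1759/11080, 177/1108, 1/10, 1593/11080, 1/5].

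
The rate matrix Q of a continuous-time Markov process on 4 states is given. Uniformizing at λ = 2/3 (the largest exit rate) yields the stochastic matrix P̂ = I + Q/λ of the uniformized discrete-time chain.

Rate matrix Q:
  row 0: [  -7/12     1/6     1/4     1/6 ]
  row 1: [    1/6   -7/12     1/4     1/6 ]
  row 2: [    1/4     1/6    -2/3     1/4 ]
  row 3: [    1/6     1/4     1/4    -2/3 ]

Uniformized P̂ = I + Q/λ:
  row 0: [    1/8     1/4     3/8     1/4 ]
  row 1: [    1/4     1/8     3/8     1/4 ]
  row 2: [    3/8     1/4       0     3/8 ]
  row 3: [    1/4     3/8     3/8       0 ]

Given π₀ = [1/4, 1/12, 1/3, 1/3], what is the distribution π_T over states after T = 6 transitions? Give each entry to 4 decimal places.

t=0: π = [0.2500, 0.0833, 0.3333, 0.3333]
t=1: π = [0.2604, 0.2813, 0.2500, 0.2083]
t=2: π = [0.2487, 0.2409, 0.2813, 0.2292]
t=3: π = [0.2541, 0.2485, 0.2695, 0.2279]
t=4: π = [0.2519, 0.2474, 0.2739, 0.2267]
t=5: π = [0.2527, 0.2474, 0.2723, 0.2276]
t=6: π = [0.2524, 0.2475, 0.2729, 0.2271]

π = [0.2524, 0.2475, 0.2729, 0.2271]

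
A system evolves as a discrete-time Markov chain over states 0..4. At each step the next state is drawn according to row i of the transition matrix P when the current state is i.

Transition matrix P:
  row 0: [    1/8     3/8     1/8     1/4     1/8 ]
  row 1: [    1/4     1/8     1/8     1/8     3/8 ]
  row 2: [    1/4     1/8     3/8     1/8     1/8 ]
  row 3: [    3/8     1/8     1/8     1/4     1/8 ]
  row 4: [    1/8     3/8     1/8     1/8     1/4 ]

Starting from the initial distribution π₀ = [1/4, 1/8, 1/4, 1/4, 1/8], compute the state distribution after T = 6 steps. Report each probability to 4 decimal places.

t=0: π = [0.2500, 0.1250, 0.2500, 0.2500, 0.1250]
t=1: π = [0.2344, 0.2188, 0.1875, 0.1875, 0.1719]
t=2: π = [0.2227, 0.2266, 0.1719, 0.1777, 0.2012]
t=3: π = [0.2192, 0.2310, 0.1680, 0.1750, 0.2068]
t=4: π = [0.2186, 0.2315, 0.1670, 0.1743, 0.2086]
t=5: π = [0.2184, 0.2318, 0.1667, 0.1741, 0.2090]
t=6: π = [0.2183, 0.2318, 0.1667, 0.1741, 0.2091]

π = [0.2183, 0.2318, 0.1667, 0.1741, 0.2091]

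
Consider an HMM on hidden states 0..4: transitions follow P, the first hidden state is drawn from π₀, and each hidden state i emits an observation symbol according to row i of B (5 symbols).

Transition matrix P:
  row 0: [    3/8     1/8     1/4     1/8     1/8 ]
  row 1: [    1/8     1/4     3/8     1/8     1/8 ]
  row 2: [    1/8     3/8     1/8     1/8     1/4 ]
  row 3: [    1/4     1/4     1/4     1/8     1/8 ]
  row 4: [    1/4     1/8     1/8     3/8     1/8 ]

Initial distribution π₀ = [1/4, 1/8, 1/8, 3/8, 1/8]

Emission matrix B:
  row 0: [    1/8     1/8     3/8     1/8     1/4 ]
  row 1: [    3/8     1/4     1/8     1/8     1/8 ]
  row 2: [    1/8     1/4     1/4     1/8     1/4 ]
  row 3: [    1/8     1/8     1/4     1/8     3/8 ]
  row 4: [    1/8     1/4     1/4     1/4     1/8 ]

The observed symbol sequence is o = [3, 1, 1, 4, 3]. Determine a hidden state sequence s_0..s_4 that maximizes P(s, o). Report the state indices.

t=0: δ = [3.125e-02, 1.562e-02, 1.562e-02, 4.688e-02, 3.125e-02]  (obs o_0=3)
t=1: δ = [1.465e-03, 2.930e-03, 2.930e-03, 1.465e-03, 1.465e-03]  ψ = [0, 3, 3, 4, 3]  (obs o_1=1)
t=2: δ = [6.866e-05, 2.747e-04, 2.747e-04, 6.866e-05, 1.831e-04]  ψ = [0, 2, 1, 4, 2]  (obs o_2=1)
t=3: δ = [1.144e-05, 1.287e-05, 2.575e-05, 2.575e-05, 8.583e-06]  ψ = [4, 2, 1, 4, 2]  (obs o_3=4)
t=4: δ = [8.047e-07, 1.207e-06, 8.047e-07, 4.023e-07, 1.609e-06]  ψ = [3, 2, 3, 2, 2]  (obs o_4=3)
backtrack: best end state = 4; path = [3, 2, 1, 2, 4]

path = [3, 2, 1, 2, 4]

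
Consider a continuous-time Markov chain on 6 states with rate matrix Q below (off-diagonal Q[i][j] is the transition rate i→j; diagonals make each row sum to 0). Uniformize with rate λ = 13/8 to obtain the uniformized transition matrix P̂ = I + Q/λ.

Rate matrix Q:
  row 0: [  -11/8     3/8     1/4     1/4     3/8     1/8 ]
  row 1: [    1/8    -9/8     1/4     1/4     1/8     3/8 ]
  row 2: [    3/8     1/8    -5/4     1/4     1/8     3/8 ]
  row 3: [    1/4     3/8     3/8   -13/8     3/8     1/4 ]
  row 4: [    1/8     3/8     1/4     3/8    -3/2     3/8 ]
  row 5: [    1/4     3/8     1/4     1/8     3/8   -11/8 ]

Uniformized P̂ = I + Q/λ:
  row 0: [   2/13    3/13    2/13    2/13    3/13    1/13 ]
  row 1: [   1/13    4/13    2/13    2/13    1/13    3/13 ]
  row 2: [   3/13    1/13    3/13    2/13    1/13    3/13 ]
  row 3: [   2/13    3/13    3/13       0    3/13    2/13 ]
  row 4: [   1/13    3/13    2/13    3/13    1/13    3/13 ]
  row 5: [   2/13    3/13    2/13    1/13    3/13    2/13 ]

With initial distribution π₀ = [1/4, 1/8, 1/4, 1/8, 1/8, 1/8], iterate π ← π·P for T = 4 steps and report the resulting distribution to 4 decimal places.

t=0: π = [0.2500, 0.1250, 0.2500, 0.1250, 0.1250, 0.1250]
t=1: π = [0.1538, 0.2019, 0.1827, 0.1346, 0.1538, 0.1731]
t=2: π = [0.1405, 0.2182, 0.1783, 0.1317, 0.1479, 0.1834]
t=3: π = [0.1394, 0.2201, 0.1777, 0.1309, 0.1470, 0.1849]
t=4: π = [0.1393, 0.2204, 0.1776, 0.1308, 0.1469, 0.1850]

π = [0.1393, 0.2204, 0.1776, 0.1308, 0.1469, 0.1850]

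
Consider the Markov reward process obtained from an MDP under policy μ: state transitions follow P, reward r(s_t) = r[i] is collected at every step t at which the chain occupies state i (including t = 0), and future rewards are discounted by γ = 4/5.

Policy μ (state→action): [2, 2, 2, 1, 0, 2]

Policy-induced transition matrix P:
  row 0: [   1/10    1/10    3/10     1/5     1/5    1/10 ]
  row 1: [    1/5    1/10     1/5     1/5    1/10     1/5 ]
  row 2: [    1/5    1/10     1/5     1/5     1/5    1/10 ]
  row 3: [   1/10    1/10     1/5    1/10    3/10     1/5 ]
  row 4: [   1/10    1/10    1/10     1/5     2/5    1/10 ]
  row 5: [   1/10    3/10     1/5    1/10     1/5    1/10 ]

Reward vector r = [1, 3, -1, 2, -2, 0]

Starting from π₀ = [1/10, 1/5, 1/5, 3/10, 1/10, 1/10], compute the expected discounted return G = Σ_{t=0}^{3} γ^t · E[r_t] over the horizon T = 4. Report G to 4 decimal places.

G = 1.2148

t=0: π = [0.1000, 0.2000, 0.2000, 0.3000, 0.1000, 0.1000], E[r] = 0.9000, γ^t·E[r] = 0.900000, running G = 0.900000
t=1: π = [0.1400, 0.1200, 0.2000, 0.1600, 0.2300, 0.1500], E[r] = 0.1600, γ^t·E[r] = 0.128000, running G = 1.028000
t=2: π = [0.1320, 0.1300, 0.1910, 0.1690, 0.2500, 0.1280], E[r] = 0.1690, γ^t·E[r] = 0.108160, running G = 1.136160
t=3: π = [0.1321, 0.1256, 0.1882, 0.1703, 0.2539, 0.1299], E[r] = 0.1535, γ^t·E[r] = 0.078592, running G = 1.214752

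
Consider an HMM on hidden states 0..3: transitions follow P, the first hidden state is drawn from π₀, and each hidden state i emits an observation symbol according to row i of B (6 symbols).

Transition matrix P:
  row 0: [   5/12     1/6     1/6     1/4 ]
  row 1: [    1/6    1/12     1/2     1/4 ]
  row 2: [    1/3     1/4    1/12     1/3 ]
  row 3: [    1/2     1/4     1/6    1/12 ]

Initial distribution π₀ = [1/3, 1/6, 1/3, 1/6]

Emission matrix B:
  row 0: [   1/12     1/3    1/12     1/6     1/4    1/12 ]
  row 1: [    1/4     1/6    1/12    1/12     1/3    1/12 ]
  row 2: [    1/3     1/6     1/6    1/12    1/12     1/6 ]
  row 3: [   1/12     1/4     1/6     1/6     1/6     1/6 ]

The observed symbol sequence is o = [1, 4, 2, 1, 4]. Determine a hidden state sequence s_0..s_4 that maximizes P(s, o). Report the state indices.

t=0: δ = [1.111e-01, 2.778e-02, 5.556e-02, 4.167e-02]  (obs o_0=1)
t=1: δ = [1.157e-02, 6.173e-03, 1.543e-03, 4.630e-03]  ψ = [0, 0, 0, 0]  (obs o_1=4)
t=2: δ = [4.019e-04, 1.608e-04, 5.144e-04, 4.823e-04]  ψ = [0, 0, 1, 0]  (obs o_2=2)
t=3: δ = [8.038e-05, 2.143e-05, 1.340e-05, 4.287e-05]  ψ = [3, 2, 1, 2]  (obs o_3=1)
t=4: δ = [8.372e-06, 4.465e-06, 1.116e-06, 3.349e-06]  ψ = [0, 0, 0, 0]  (obs o_4=4)
backtrack: best end state = 0; path = [0, 0, 3, 0, 0]

path = [0, 0, 3, 0, 0]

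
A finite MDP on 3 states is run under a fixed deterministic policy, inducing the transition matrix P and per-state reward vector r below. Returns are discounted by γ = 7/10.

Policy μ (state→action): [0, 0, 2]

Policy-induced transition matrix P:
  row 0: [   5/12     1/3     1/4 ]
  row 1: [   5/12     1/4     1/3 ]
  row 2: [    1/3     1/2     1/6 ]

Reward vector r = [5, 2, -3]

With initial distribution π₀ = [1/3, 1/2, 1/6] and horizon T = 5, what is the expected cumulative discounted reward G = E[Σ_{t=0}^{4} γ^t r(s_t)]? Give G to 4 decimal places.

t=0: π = [0.3333, 0.5000, 0.1667], E[r] = 2.1667, γ^t·E[r] = 2.166667, running G = 2.166667
t=1: π = [0.4028, 0.3194, 0.2778], E[r] = 1.8194, γ^t·E[r] = 1.273611, running G = 3.440278
t=2: π = [0.3935, 0.3530, 0.2535], E[r] = 1.9132, γ^t·E[r] = 0.937465, running G = 4.377743
t=3: π = [0.3955, 0.3462, 0.2583], E[r] = 1.8952, γ^t·E[r] = 0.650039, running G = 5.027782
t=4: π = [0.3951, 0.3475, 0.2573], E[r] = 1.8988, γ^t·E[r] = 0.455906, running G = 5.483688

G = 5.4837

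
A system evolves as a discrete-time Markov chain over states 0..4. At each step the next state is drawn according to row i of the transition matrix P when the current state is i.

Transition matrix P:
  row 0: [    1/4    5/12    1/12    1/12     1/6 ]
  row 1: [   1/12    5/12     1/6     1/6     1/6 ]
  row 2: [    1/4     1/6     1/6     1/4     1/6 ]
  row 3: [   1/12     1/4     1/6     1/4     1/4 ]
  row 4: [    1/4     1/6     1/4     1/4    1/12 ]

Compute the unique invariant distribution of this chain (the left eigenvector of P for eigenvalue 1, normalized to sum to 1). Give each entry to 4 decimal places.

Balance equations π_j = Σ_i π_i·P[i][j]:
  π_0 = 1/4·π_0 + 1/12·π_1 + 1/4·π_2 + 1/12·π_3 + 1/4·π_4
  π_1 = 5/12·π_0 + 5/12·π_1 + 1/6·π_2 + 1/4·π_3 + 1/6·π_4
  π_2 = 1/12·π_0 + 1/6·π_1 + 1/6·π_2 + 1/6·π_3 + 1/4·π_4
  π_3 = 1/12·π_0 + 1/6·π_1 + 1/4·π_2 + 1/4·π_3 + 1/4·π_4
  normalize: π_0 + π_1 + π_2 + π_3 + π_4 = 1
Solving the linear system gives exactly π = [223/1334, 200/667, 2893/17342, 263/1334, 2931/17342].

π = [0.1672, 0.2999, 0.1668, 0.1972, 0.1690]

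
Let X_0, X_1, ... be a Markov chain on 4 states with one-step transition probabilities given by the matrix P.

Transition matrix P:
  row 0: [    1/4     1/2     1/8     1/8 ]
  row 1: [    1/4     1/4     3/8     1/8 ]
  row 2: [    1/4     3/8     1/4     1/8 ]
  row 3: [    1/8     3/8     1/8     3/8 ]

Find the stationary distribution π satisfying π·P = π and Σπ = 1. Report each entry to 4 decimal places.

π = [0.2292, 0.3588, 0.2454, 0.1667]

Balance equations π_j = Σ_i π_i·P[i][j]:
  π_0 = 1/4·π_0 + 1/4·π_1 + 1/4·π_2 + 1/8·π_3
  π_1 = 1/2·π_0 + 1/4·π_1 + 3/8·π_2 + 3/8·π_3
  π_2 = 1/8·π_0 + 3/8·π_1 + 1/4·π_2 + 1/8·π_3
  normalize: π_0 + π_1 + π_2 + π_3 = 1
Solving the linear system gives exactly π = [11/48, 155/432, 53/216, 1/6].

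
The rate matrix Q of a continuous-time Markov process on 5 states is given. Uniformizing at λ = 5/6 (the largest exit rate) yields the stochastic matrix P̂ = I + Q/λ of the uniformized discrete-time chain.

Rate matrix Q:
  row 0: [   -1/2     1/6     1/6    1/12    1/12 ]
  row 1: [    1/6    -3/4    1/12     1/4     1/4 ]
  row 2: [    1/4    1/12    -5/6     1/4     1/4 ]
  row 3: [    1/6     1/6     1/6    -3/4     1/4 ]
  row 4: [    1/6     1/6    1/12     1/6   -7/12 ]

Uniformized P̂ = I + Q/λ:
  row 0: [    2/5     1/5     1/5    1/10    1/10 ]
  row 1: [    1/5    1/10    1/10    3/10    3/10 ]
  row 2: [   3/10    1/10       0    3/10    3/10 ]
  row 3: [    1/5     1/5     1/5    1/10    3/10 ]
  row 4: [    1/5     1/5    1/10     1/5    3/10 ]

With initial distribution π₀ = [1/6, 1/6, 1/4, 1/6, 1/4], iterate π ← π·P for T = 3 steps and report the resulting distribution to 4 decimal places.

π = [0.2661, 0.1691, 0.1307, 0.1867, 0.2475]

t=0: π = [0.1667, 0.1667, 0.2500, 0.1667, 0.2500]
t=1: π = [0.2583, 0.1583, 0.1083, 0.2083, 0.2667]
t=2: π = [0.2625, 0.1733, 0.1358, 0.1800, 0.2483]
t=3: π = [0.2661, 0.1691, 0.1307, 0.1867, 0.2475]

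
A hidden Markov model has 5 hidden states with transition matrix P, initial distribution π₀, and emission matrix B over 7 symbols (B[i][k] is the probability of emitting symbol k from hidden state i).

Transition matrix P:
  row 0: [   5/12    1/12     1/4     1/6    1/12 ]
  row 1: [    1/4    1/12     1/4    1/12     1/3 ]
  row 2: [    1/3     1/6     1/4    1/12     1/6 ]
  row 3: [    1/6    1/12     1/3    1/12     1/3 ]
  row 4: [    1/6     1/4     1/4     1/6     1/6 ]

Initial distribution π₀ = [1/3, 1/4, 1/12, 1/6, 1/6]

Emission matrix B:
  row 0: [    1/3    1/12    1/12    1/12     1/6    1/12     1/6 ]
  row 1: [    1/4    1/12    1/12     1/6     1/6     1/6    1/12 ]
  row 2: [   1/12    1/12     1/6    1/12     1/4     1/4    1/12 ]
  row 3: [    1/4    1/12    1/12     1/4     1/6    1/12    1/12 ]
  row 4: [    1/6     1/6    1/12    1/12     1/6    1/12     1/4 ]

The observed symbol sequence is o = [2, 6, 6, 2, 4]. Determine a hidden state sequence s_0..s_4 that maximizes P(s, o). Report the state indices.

t=0: δ = [2.778e-02, 2.083e-02, 1.389e-02, 1.389e-02, 1.389e-02]  (obs o_0=2)
t=1: δ = [1.929e-03, 2.894e-04, 5.787e-04, 3.858e-04, 1.736e-03]  ψ = [0, 4, 0, 0, 1]  (obs o_1=6)
t=2: δ = [1.340e-04, 3.617e-05, 4.019e-05, 2.679e-05, 7.234e-05]  ψ = [0, 4, 0, 0, 4]  (obs o_2=6)
t=3: δ = [4.651e-06, 1.507e-06, 5.582e-06, 1.861e-06, 1.005e-06]  ψ = [0, 4, 0, 0, 1]  (obs o_3=2)
t=4: δ = [3.230e-07, 1.550e-07, 3.489e-07, 1.292e-07, 1.550e-07]  ψ = [0, 2, 2, 0, 2]  (obs o_4=4)
backtrack: best end state = 2; path = [0, 0, 0, 2, 2]

path = [0, 0, 0, 2, 2]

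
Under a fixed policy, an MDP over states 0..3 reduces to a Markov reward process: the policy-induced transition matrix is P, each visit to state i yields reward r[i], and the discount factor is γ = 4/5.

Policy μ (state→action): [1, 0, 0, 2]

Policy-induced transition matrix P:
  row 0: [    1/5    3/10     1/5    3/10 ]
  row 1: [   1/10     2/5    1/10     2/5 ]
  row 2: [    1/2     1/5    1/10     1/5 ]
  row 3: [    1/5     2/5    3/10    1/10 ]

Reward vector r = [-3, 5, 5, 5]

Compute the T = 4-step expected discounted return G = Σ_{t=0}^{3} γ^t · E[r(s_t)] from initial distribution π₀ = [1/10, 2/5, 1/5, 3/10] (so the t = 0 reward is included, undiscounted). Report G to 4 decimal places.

t=0: π = [0.1000, 0.4000, 0.2000, 0.3000], E[r] = 4.2000, γ^t·E[r] = 4.200000, running G = 4.200000
t=1: π = [0.2200, 0.3500, 0.1700, 0.2600], E[r] = 3.2400, γ^t·E[r] = 2.592000, running G = 6.792000
t=2: π = [0.2160, 0.3440, 0.1740, 0.2660], E[r] = 3.2720, γ^t·E[r] = 2.094080, running G = 8.886080
t=3: π = [0.2178, 0.3436, 0.1748, 0.2638], E[r] = 3.2576, γ^t·E[r] = 1.667891, running G = 10.553971

G = 10.5540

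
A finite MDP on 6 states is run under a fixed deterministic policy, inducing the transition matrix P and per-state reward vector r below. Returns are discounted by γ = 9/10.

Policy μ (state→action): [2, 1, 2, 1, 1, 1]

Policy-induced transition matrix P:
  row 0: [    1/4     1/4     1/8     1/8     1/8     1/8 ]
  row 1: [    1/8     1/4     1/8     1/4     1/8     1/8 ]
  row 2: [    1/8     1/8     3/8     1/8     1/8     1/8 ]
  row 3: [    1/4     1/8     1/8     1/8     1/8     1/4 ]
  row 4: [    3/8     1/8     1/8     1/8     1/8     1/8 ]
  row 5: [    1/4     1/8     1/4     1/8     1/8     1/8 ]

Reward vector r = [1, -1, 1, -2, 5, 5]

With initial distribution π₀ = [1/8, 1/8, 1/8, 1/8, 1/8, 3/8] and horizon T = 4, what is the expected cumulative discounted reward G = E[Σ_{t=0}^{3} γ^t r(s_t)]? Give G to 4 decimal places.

t=0: π = [0.1250, 0.1250, 0.1250, 0.1250, 0.1250, 0.3750], E[r] = 2.3750, γ^t·E[r] = 2.375000, running G = 2.375000
t=1: π = [0.2344, 0.1563, 0.2031, 0.1406, 0.1250, 0.1406], E[r] = 1.3281, γ^t·E[r] = 1.195313, running G = 3.570313
t=2: π = [0.2207, 0.1738, 0.1934, 0.1445, 0.1250, 0.1426], E[r] = 1.2891, γ^t·E[r] = 1.044141, running G = 4.614453
t=3: π = [0.2197, 0.1743, 0.1912, 0.1467, 0.1250, 0.1431], E[r] = 1.2834, γ^t·E[r] = 0.935633, running G = 5.550086

G = 5.5501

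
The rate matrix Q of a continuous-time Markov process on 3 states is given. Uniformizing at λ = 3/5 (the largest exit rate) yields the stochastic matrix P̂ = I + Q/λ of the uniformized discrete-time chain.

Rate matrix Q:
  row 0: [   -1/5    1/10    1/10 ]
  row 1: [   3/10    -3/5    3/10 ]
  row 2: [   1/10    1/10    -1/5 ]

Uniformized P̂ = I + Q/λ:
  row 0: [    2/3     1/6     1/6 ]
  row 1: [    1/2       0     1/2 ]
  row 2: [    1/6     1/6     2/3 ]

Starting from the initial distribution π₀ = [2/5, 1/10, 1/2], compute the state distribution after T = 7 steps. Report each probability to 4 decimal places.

t=0: π = [0.4000, 0.1000, 0.5000]
t=1: π = [0.4000, 0.1500, 0.4500]
t=2: π = [0.4167, 0.1417, 0.4417]
t=3: π = [0.4222, 0.1431, 0.4347]
t=4: π = [0.4255, 0.1428, 0.4317]
t=5: π = [0.4270, 0.1429, 0.4301]
t=6: π = [0.4278, 0.1429, 0.4294]
t=7: π = [0.4282, 0.1429, 0.4290]

π = [0.4282, 0.1429, 0.4290]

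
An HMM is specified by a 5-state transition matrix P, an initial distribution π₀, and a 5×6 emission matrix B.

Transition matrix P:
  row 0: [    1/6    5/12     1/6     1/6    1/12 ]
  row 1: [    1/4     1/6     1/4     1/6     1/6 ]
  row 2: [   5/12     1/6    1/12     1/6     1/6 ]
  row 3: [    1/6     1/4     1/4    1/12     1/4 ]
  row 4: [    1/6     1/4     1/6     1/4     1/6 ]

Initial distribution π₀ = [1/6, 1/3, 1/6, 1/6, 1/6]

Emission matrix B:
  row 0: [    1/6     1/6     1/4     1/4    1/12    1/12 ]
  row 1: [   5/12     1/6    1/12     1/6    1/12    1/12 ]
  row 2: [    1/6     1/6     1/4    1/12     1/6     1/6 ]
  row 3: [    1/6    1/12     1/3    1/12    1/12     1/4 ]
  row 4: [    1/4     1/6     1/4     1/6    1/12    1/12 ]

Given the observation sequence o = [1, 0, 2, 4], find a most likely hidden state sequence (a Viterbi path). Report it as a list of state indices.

t=0: δ = [2.778e-02, 5.556e-02, 2.778e-02, 1.389e-02, 2.778e-02]  (obs o_0=1)
t=1: δ = [2.315e-03, 4.823e-03, 2.315e-03, 1.543e-03, 2.315e-03]  ψ = [1, 0, 1, 1, 1]  (obs o_1=0)
t=2: δ = [3.014e-04, 8.038e-05, 3.014e-04, 2.679e-04, 2.009e-04]  ψ = [1, 0, 1, 1, 1]  (obs o_2=2)
t=3: δ = [1.047e-05, 1.047e-05, 1.116e-05, 4.186e-06, 5.582e-06]  ψ = [2, 0, 3, 0, 3]  (obs o_3=4)
backtrack: best end state = 2; path = [0, 1, 3, 2]

path = [0, 1, 3, 2]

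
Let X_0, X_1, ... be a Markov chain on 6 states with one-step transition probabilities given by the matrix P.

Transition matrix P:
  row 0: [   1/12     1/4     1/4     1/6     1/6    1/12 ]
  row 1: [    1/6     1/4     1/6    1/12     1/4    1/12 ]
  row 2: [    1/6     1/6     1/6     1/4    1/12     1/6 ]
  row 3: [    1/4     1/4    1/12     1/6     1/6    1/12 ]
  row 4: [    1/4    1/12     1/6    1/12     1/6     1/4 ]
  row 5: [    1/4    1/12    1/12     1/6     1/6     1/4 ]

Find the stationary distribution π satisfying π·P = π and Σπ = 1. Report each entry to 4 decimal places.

Balance equations π_j = Σ_i π_i·P[i][j]:
  π_0 = 1/12·π_0 + 1/6·π_1 + 1/6·π_2 + 1/4·π_3 + 1/4·π_4 + 1/4·π_5
  π_1 = 1/4·π_0 + 1/4·π_1 + 1/6·π_2 + 1/4·π_3 + 1/12·π_4 + 1/12·π_5
  π_2 = 1/4·π_0 + 1/6·π_1 + 1/6·π_2 + 1/12·π_3 + 1/6·π_4 + 1/12·π_5
  π_3 = 1/6·π_0 + 1/12·π_1 + 1/4·π_2 + 1/6·π_3 + 1/12·π_4 + 1/6·π_5
  π_4 = 1/6·π_0 + 1/4·π_1 + 1/12·π_2 + 1/6·π_3 + 1/6·π_4 + 1/6·π_5
  normalize: π_0 + π_1 + π_2 + π_3 + π_4 + π_5 = 1
Solving the linear system gives exactly π = [10999/57918, 5323/28959, 4561/28959, 8711/57918, 1630/9653, 4330/28959].

π = [0.1899, 0.1838, 0.1575, 0.1504, 0.1689, 0.1495]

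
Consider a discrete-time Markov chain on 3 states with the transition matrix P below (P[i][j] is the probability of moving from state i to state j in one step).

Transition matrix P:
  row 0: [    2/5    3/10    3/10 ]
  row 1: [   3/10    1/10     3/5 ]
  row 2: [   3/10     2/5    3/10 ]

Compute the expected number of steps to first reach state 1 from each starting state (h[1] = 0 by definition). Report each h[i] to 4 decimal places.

First-step conditioning: h[1] = 0; for i ≠ 1, h[i] = 1 + Σ_k P[i][k]·h[k].
  h[0] = 1 + 2/5·h[0] + 3/10·h[2]
  h[2] = 1 + 3/10·h[0] + 3/10·h[2]
Solving the 2×2 linear system over states ≠ 1 gives exactly h = [100/33, 0, 30/11] (h[1] = 0 is the target).

h = [3.0303, 0.0000, 2.7273]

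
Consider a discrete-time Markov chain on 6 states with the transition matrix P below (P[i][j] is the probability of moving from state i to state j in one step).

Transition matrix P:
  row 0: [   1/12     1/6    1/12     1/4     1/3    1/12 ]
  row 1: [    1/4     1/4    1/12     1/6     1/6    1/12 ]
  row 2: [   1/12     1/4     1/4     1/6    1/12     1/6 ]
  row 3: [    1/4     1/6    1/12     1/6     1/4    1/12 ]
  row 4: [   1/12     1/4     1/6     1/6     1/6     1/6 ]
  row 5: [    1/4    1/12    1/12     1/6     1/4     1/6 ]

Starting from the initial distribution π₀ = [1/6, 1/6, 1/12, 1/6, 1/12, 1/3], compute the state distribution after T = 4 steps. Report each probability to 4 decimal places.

π = [0.1671, 0.2008, 0.1210, 0.1806, 0.2095, 0.1210]

t=0: π = [0.1667, 0.1667, 0.0833, 0.1667, 0.0833, 0.3333]
t=1: π = [0.1944, 0.1667, 0.1042, 0.1806, 0.2292, 0.1250]
t=2: π = [0.1620, 0.1979, 0.1198, 0.1829, 0.2159, 0.1215]
t=3: π = [0.1671, 0.2010, 0.1213, 0.1802, 0.2091, 0.1214]
t=4: π = [0.1671, 0.2008, 0.1210, 0.1806, 0.2095, 0.1210]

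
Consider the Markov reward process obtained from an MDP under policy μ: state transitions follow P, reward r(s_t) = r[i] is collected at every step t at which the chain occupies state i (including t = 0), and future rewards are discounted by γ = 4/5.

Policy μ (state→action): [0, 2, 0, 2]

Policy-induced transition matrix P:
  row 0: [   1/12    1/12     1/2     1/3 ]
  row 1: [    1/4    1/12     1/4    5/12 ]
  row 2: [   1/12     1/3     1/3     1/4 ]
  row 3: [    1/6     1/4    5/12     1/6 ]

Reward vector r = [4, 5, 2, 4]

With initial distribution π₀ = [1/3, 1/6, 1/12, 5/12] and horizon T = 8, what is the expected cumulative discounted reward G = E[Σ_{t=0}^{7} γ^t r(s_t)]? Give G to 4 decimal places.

G = 14.9426

t=0: π = [0.3333, 0.1667, 0.0833, 0.4167], E[r] = 4.0000, γ^t·E[r] = 4.000000, running G = 4.000000
t=1: π = [0.1458, 0.1736, 0.4097, 0.2708], E[r] = 3.3542, γ^t·E[r] = 2.683333, running G = 6.683333
t=2: π = [0.1348, 0.2309, 0.3657, 0.2685], E[r] = 3.4994, γ^t·E[r] = 2.239630, running G = 8.922963
t=3: π = [0.1442, 0.2195, 0.3589, 0.2773], E[r] = 3.5016, γ^t·E[r] = 1.792840, running G = 10.715802
t=4: π = [0.1430, 0.2193, 0.3622, 0.2755], E[r] = 3.4949, γ^t·E[r] = 1.431521, running G = 12.147323
t=5: π = [0.1428, 0.2198, 0.3619, 0.2755], E[r] = 3.4961, γ^t·E[r] = 1.145597, running G = 13.292920
t=6: π = [0.1429, 0.2197, 0.3618, 0.2756], E[r] = 3.4961, γ^t·E[r] = 0.916495, running G = 14.209415
t=7: π = [0.1429, 0.2197, 0.3618, 0.2756], E[r] = 3.4961, γ^t·E[r] = 0.733183, running G = 14.942598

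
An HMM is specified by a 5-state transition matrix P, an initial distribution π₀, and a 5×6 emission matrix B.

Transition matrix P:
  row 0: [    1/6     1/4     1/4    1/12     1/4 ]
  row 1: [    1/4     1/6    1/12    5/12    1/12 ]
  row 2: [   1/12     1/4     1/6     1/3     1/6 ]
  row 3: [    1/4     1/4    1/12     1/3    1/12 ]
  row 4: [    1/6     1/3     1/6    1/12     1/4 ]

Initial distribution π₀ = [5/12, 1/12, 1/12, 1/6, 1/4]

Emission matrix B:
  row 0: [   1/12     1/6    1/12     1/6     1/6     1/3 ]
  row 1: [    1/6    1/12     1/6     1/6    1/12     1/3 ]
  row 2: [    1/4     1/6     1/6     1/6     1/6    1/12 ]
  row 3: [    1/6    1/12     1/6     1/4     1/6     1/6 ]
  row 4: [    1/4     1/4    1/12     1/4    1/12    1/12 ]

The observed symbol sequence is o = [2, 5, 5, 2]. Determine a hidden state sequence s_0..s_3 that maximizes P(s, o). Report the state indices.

t=0: δ = [3.472e-02, 1.389e-02, 1.389e-02, 2.778e-02, 2.083e-02]  (obs o_0=2)
t=1: δ = [2.315e-03, 2.894e-03, 7.234e-04, 1.543e-03, 7.234e-04]  ψ = [3, 0, 0, 3, 0]  (obs o_1=5)
t=2: δ = [2.411e-04, 1.929e-04, 4.823e-05, 2.009e-04, 4.823e-05]  ψ = [1, 0, 0, 1, 0]  (obs o_2=5)
t=3: δ = [4.186e-06, 1.005e-05, 1.005e-05, 1.340e-05, 5.023e-06]  ψ = [3, 0, 0, 1, 0]  (obs o_3=2)
backtrack: best end state = 3; path = [3, 0, 1, 3]

path = [3, 0, 1, 3]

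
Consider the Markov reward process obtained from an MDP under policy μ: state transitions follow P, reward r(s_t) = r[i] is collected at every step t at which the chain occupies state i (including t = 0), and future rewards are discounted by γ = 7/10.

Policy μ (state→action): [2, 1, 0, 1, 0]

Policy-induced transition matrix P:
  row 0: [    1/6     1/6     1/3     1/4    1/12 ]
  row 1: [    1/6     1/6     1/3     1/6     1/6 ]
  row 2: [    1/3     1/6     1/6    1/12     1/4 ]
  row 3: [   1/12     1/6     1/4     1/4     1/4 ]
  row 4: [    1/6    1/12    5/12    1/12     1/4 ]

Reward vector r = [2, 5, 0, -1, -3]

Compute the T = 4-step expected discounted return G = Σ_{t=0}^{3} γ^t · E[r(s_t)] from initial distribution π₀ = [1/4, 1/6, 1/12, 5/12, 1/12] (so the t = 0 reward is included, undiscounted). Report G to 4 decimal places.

G = 1.1796

t=0: π = [0.2500, 0.1667, 0.0833, 0.4167, 0.0833], E[r] = 0.6667, γ^t·E[r] = 0.666667, running G = 0.666667
t=1: π = [0.1458, 0.1597, 0.2917, 0.2083, 0.1944], E[r] = 0.2986, γ^t·E[r] = 0.209028, running G = 0.875694
t=2: π = [0.1979, 0.1505, 0.2836, 0.1557, 0.2124], E[r] = 0.3553, γ^t·E[r] = 0.174109, running G = 1.049803
t=3: π = [0.2010, 0.1490, 0.2908, 0.1548, 0.2045], E[r] = 0.3785, γ^t·E[r] = 0.129833, running G = 1.179636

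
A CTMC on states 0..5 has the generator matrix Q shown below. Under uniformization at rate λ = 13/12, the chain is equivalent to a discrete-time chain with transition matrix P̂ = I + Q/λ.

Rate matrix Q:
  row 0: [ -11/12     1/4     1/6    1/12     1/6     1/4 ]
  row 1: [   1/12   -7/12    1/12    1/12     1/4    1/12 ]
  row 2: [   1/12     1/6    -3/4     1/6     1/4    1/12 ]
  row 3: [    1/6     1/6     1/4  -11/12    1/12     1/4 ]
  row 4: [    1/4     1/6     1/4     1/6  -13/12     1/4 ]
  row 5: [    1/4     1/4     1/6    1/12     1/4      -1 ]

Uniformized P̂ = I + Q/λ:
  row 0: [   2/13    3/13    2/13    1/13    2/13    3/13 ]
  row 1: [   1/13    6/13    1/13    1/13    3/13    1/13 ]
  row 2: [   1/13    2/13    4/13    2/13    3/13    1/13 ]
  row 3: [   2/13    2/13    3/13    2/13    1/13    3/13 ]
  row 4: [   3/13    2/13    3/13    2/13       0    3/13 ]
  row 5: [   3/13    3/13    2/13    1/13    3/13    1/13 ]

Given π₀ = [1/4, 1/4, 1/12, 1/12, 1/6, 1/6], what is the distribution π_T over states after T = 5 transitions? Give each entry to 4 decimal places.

t=0: π = [0.2500, 0.2500, 0.0833, 0.0833, 0.1667, 0.1667]
t=1: π = [0.1538, 0.2628, 0.1667, 0.1026, 0.1603, 0.1538]
t=2: π = [0.1450, 0.2584, 0.1795, 0.1100, 0.1662, 0.1410]
t=3: π = [0.1438, 0.2553, 0.1828, 0.1120, 0.1644, 0.1417]
t=4: π = [0.1437, 0.2544, 0.1836, 0.1122, 0.1646, 0.1416]
t=5: π = [0.1437, 0.2541, 0.1838, 0.1123, 0.1645, 0.1416]

π = [0.1437, 0.2541, 0.1838, 0.1123, 0.1645, 0.1416]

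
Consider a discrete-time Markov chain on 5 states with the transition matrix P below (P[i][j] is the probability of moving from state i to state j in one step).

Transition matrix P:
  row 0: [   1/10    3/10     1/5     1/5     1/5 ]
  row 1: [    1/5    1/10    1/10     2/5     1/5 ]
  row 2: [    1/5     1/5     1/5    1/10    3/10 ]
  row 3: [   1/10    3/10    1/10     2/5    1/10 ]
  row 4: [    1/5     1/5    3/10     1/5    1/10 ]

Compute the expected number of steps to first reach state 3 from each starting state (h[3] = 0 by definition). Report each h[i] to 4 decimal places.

First-step conditioning: h[3] = 0; for i ≠ 3, h[i] = 1 + Σ_k P[i][k]·h[k].
  h[0] = 1 + 1/10·h[0] + 3/10·h[1] + 1/5·h[2] + 1/5·h[4]
  h[1] = 1 + 1/5·h[0] + 1/10·h[1] + 1/10·h[2] + 1/5·h[4]
  h[2] = 1 + 1/5·h[0] + 1/5·h[1] + 1/5·h[2] + 3/10·h[4]
  h[4] = 1 + 1/5·h[0] + 1/5·h[1] + 3/10·h[2] + 1/10·h[4]
Solving the 4×4 linear system over states ≠ 3 gives exactly h = [12960/2897, 10670/2897, 14520/2897, 0, 13310/2897] (h[3] = 0 is the target).

h = [4.4736, 3.6831, 5.0121, 0.0000, 4.5944]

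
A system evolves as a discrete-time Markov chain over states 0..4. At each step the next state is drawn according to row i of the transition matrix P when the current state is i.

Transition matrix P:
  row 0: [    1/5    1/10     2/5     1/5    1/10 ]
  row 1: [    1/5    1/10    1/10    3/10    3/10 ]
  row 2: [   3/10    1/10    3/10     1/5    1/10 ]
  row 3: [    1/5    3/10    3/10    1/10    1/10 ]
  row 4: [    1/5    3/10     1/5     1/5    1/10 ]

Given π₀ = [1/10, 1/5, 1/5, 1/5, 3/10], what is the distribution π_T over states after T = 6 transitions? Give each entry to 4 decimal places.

π = [0.2276, 0.1660, 0.2762, 0.1969, 0.1332]

t=0: π = [0.1000, 0.2000, 0.2000, 0.2000, 0.3000]
t=1: π = [0.2200, 0.2000, 0.2400, 0.2000, 0.1400]
t=2: π = [0.2240, 0.1680, 0.2680, 0.2000, 0.1400]
t=3: π = [0.2268, 0.1680, 0.2748, 0.1968, 0.1336]
t=4: π = [0.2275, 0.1661, 0.2757, 0.1971, 0.1336]
t=5: π = [0.2276, 0.1661, 0.2762, 0.1969, 0.1332]
t=6: π = [0.2276, 0.1660, 0.2762, 0.1969, 0.1332]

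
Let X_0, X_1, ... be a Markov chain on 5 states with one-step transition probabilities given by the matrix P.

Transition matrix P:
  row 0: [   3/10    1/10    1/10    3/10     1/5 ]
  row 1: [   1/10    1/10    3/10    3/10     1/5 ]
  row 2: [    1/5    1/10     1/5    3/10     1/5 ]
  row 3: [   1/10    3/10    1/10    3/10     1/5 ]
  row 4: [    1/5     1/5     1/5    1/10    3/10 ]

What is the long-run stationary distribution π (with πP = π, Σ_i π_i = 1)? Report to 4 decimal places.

π = [0.1746, 0.1733, 0.1743, 0.2556, 0.2222]

Balance equations π_j = Σ_i π_i·P[i][j]:
  π_0 = 3/10·π_0 + 1/10·π_1 + 1/5·π_2 + 1/10·π_3 + 1/5·π_4
  π_1 = 1/10·π_0 + 1/10·π_1 + 1/10·π_2 + 3/10·π_3 + 1/5·π_4
  π_2 = 1/10·π_0 + 3/10·π_1 + 1/5·π_2 + 1/10·π_3 + 1/5·π_4
  π_3 = 3/10·π_0 + 3/10·π_1 + 3/10·π_2 + 3/10·π_3 + 1/10·π_4
  normalize: π_0 + π_1 + π_2 + π_3 + π_4 = 1
Solving the linear system gives exactly π = [707/4050, 13/75, 353/2025, 23/90, 2/9].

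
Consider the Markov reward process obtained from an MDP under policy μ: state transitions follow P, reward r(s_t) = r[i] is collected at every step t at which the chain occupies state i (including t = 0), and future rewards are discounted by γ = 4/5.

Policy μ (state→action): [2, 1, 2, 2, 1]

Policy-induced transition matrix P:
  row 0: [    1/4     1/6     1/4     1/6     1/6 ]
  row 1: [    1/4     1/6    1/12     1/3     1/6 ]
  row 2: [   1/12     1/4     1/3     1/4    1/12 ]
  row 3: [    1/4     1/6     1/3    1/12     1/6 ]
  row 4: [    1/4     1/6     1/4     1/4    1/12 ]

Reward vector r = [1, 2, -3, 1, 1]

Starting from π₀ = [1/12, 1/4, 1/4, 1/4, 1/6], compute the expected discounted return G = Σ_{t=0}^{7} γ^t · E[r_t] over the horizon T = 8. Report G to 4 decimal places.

t=0: π = [0.0833, 0.2500, 0.2500, 0.2500, 0.1667], E[r] = 0.2500, γ^t·E[r] = 0.250000, running G = 0.250000
t=1: π = [0.2083, 0.1875, 0.2500, 0.2222, 0.1319], E[r] = 0.1875, γ^t·E[r] = 0.150000, running G = 0.400000
t=2: π = [0.2083, 0.1875, 0.2581, 0.2112, 0.1348], E[r] = 0.1551, γ^t·E[r] = 0.099259, running G = 0.499259
t=3: π = [0.2070, 0.1882, 0.2579, 0.2131, 0.1339], E[r] = 0.1567, γ^t·E[r] = 0.080247, running G = 0.579506
t=4: π = [0.2070, 0.1882, 0.2579, 0.2129, 0.1340], E[r] = 0.1566, γ^t·E[r] = 0.064156, running G = 0.643663
t=5: π = [0.2070, 0.1882, 0.2579, 0.2129, 0.1340], E[r] = 0.1567, γ^t·E[r] = 0.051334, running G = 0.694997
t=6: π = [0.2070, 0.1882, 0.2579, 0.2129, 0.1340], E[r] = 0.1567, γ^t·E[r] = 0.041066, running G = 0.736063
t=7: π = [0.2070, 0.1882, 0.2579, 0.2129, 0.1340], E[r] = 0.1567, γ^t·E[r] = 0.032853, running G = 0.768916

G = 0.7689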